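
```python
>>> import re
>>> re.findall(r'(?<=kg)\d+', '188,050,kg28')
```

Because the assertion is zero-width, the text it checks is not consumed and won't appear in the result.
Matches: at [10:12] → '28'.
No capturing groups, so `findall` returns the 1 full match string.

['28']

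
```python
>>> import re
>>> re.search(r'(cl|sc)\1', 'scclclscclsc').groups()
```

('cl',)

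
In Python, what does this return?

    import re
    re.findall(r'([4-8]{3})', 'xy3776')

Because there's exactly one group, `findall` drops the full match and keeps group 1 from the one hit.

['776']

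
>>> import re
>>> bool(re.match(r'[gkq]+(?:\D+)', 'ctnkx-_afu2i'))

False

The pattern matches one or more of one of [gkq]; then one or more of a non-digit (non-capturing group).
`match` is anchored at position 0; if the pattern doesn't fit there, it returns None.
Here the pattern fails at index 0, so the call returns None, and `bool(None)` is False.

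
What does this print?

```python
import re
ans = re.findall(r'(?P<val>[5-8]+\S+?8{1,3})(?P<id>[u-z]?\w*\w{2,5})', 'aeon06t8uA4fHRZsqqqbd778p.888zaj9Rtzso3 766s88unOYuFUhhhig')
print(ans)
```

Pattern: one or more of a character in [5-8], then one or more of a non-whitespace character (lazy), then 1 to 3 of the literal '8' (captured as 'val'); then optionally a character in [u-z], then zero or more of a word character, then 2 to 5 of a word character (captured as 'id').
The `?` after the quantifier makes it lazy — it takes as little as possible before letting the rest of the pattern try.
Walking the string: at [5:25] match '6t8uA4fHRZsqqqbd778p', groups = ('6t8', 'uA4fHRZsqqqbd778p'); at [26:39] match '888zaj9Rtzso3', groups = ('888', 'zaj9Rtzso3'); at [40:58] match '766s88unOYuFUhhhig', groups = ('766s88', 'unOYuFUhhhig').
Multiple groups make `findall` return tuples — one 2-tuple for each match.

[('6t8', 'uA4fHRZsqqqbd778p'), ('888', 'zaj9Rtzso3'), ('766s88', 'unOYuFUhhhig')]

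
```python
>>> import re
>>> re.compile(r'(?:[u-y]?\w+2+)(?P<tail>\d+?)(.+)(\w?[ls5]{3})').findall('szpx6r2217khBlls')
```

Pattern: optionally a character in [u-y], then one or more of a word character, then one or more of a literal '2' (non-capturing group); then one or more of a digit (lazy) (captured as 'tail'); then one or more of any character (captured); then optionally a word character, then exactly 3 of one of [ls5] (captured).
Scanning left to right: at [0:16] match 'szpx6r2217khBlls', groups = ('1', '7khB', 'lls').
`findall` packs the 3 group values into a tuple for every match.

[('1', '7khB', 'lls')]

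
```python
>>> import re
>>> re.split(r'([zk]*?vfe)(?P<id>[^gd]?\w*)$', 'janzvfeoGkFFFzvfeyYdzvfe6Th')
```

['jan', 'zvfe', 'oGkFFFzvfeyYdzvfe6Th', '']

Pattern: zero or more of one of [zk] (lazy), then the literal 'vfe' (captured); then optionally any character except [gd], then zero or more of a word character (captured as 'id'); then anchored at the end.
Matches to split on: at [3:27] → 'zvfeoGkFFFzvfeyYdzvfe6Th'.
With a capturing group present, the delimiter's captured portion is kept in the result list.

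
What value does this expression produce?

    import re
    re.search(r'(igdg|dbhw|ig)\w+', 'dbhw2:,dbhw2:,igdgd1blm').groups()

`search` walks the string left to right and returns the first match it finds.
The match spans [0:5] → 'dbhw2'.
Captured: group 1 = 'dbhw'.

('dbhw',)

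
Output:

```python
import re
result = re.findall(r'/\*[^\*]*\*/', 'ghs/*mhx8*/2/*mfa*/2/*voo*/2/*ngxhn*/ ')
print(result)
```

Walking the string: at [3:11] → '/*mhx8*/'; at [12:19] → '/*mfa*/'; at [20:27] → '/*voo*/'; at [28:37] → '/*ngxhn*/'.
Since nothing is captured, `findall` lists the 4 matched substrings directly.

['/*mhx8*/', '/*mfa*/', '/*voo*/', '/*ngxhn*/']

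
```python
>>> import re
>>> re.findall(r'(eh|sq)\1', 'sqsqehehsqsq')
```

['sq', 'eh', 'sq']

`\1` is not a pattern — it's the concrete string captured by group 1, re-applied verbatim.
Because there's exactly one group, `findall` drops the full match and keeps group 1 from each hit.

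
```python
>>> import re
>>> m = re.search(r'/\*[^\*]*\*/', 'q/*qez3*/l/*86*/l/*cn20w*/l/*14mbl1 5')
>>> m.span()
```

(1, 9)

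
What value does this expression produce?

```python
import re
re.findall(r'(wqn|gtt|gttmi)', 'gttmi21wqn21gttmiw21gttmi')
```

['gtt', 'wqn', 'gtt', 'gtt']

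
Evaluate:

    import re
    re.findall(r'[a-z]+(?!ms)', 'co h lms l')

Because the assertion is negative and zero-width, positions next to the forbidden text are skipped.
Walking the string: at [0:2] → 'co'; at [3:4] → 'h'; at [5:8] → 'lms'; at [9:10] → 'l'.
No capturing groups, so `findall` returns the 4 full match strings.

['co', 'h', 'lms', 'l']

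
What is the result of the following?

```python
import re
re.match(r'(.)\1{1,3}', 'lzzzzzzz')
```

None

`re.match` only tries the pattern at the start of the string.
Here the string doesn't start with a match, so the call returns None.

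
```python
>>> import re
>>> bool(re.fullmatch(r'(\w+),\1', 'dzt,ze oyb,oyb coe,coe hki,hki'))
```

`re.fullmatch` is like wrapping the pattern in `^…$` (in single-line mode).
Here the string isn't matched end-to-end, so the call returns None, and `bool(None)` is False.

False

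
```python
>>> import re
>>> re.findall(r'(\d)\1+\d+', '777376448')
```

`\1` is not a pattern — it's the concrete string captured by group 1, re-applied verbatim.
One capturing group, so `findall` returns just the captured substring from the one match — 1 in all.

['7']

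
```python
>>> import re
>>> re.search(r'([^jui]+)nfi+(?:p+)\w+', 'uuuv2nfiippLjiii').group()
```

'v2nfiippLjiii'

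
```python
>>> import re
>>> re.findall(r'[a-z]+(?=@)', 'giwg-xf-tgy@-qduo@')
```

Lookahead/lookbehind check context without consuming it, so the matched span excludes the asserted characters.
Scanning left to right: at [8:11] → 'tgy'; at [13:17] → 'qduo'.
`findall` yields the raw match text (2 of them) because the pattern has no groups.

['tgy', 'qduo']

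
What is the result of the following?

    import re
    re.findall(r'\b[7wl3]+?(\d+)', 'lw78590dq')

['78590']

A non-greedy quantifier consumes as few characters as it can — just enough that the remainder of the pattern still matches from where it stops; whatever follows it matches normally.
Because there's exactly one group, `findall` drops the full match and keeps group 1 from the one hit.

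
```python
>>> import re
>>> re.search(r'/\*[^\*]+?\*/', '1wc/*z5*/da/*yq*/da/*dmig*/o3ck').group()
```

`re.search` tries every starting position until one works.
The match spans [3:9] → '/*z5*/'.

'/*z5*/'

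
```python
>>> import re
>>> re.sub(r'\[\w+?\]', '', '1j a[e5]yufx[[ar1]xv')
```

'1j ayufx[xv'

Each match is replaced by ''.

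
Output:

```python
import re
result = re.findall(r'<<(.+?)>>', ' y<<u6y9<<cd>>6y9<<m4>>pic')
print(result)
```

['u6y9<<cd', 'm4']

A non-greedy quantifier consumes as few characters as it can — just enough that the remainder of the pattern still matches from where it stops; whatever follows it matches normally.
`findall` collects group 1 from each match (2 total).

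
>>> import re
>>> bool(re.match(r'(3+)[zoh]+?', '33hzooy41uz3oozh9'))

True

`match` is anchored at position 0; if the pattern doesn't fit there, it returns None.
The match spans [0:3] → '33h'.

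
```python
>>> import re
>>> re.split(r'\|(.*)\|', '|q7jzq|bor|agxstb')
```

Matches to split on: at [0:11] → '|q7jzq|bor|'.
The group in the pattern means `split` returns the separators' captures alongside the pieces.

['', 'q7jzq|bor', 'agxstb']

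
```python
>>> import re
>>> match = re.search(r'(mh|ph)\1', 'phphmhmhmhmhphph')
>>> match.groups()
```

('ph',)

`\1` has to match the exact text group 1 already captured.
Unlike `match`, `search` isn't anchored — it looks for the pattern anywhere in the string.
The match spans [0:4] → 'phph'.
Captured: group 1 = 'ph'.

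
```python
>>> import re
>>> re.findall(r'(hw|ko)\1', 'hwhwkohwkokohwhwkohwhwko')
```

['hw', 'ko', 'hw', 'hw']

The backreference `\1` re-matches whatever the first group consumed, character for character.
One capturing group, so `findall` returns just the captured substring from each match — 4 in all.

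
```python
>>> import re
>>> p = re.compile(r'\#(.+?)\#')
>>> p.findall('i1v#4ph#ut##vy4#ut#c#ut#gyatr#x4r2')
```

The `?` after the quantifier makes it lazy — it takes as little as possible before letting the rest of the pattern try.
Walking the string: at [3:8] match '#4ph#', group 1 = '4ph'; at [10:16] match '##vy4#', group 1 = '#vy4'; at [18:21] match '#c#', group 1 = 'c'; at [23:30] match '#gyatr#', group 1 = 'gyatr'.
One capturing group, so `findall` returns just the captured substring from each match — 4 in all.

['4ph', '#vy4', 'c', 'gyatr']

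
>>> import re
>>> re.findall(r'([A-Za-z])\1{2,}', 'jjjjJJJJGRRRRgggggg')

['j', 'J', 'R', 'g']

A backreference is literal: `\1` must see the identical characters the first group matched.
Walking the string: at [0:4] match 'jjjj', group 1 = 'j'; at [4:8] match 'JJJJ', group 1 = 'J'; at [9:13] match 'RRRR', group 1 = 'R'; at [13:19] match 'gggggg', group 1 = 'g'.
With a single group, `findall` returns only what that group captured — 4 items.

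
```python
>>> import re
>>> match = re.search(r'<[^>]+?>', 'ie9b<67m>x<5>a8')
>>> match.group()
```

'<67m>'

The match spans [4:9] → '<67m>'.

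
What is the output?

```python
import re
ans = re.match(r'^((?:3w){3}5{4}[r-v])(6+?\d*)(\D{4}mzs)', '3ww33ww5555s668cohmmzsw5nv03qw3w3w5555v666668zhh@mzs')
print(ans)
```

None

Pattern: anchored at the start of the string; then the literal '3w' repeated 3 times, then exactly 4 of the literal '5', then a character in [r-v] (captured); then one or more of the literal '6' (lazy), then zero or more of a digit (captured); then exactly 4 of a non-digit, then the literal 'mzs' (captured).
`re.match` only tries the pattern at the start of the string.
Here the string doesn't start with a match, so the call returns None.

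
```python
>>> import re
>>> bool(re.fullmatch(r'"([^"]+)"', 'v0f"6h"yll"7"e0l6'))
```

`re.fullmatch` requires the pattern to consume the entire string.
Here the pattern can't cover the whole string, so the call returns None, and `bool(None)` is False.

False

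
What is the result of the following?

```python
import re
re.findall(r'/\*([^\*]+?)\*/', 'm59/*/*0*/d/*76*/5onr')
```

['0', '76']

Matches: at [5:10] match '/*0*/', group 1 = '0'; at [11:17] match '/*76*/', group 1 = '76'.
One capturing group, so `findall` returns just the captured substring from each match — 2 in all.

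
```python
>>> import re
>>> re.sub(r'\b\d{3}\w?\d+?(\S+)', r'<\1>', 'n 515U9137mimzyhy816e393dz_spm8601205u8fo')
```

The pattern matches a word boundary (`\b`, zero-width); then exactly 3 of a digit, then optionally a word character; then one or more of a digit (lazy); then one or more of a non-whitespace character (captured).
The replacement refers to a captured group, so each match is rewritten using its own captured text.

'n <137mimzyhy816e393dz_spm8601205u8fo>'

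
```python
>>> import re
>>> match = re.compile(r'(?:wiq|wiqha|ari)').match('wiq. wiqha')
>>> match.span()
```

`re.match` only tries the pattern at the start of the string.
The match spans [0:3] → 'wiq'.

(0, 3)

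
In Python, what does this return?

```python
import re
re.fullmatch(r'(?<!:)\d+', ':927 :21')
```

None

For `fullmatch`, every character of the input must be accounted for by the pattern.
Here there's no way to consume every character, so the call returns None.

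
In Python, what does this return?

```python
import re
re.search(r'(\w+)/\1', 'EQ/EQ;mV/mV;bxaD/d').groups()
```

The match spans [0:5] → 'EQ/EQ'.
Captured: group 1 = 'EQ'.

('EQ',)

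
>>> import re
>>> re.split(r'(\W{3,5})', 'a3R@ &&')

['a3R', '@ &&', '']

The pattern matches 3 to 5 of a non-word character (captured).
Matches to split on: at [3:7] → '@ &&'.
`re.split` interleaves the captured-group text with the surrounding fragments.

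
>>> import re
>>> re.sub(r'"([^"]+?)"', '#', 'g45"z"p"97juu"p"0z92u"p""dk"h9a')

'g45#p#p#p"#h9a'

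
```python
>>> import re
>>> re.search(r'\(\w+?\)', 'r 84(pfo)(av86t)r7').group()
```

`re.search` scans for the first position where the pattern succeeds.
The match spans [4:9] → '(pfo)'.

'(pfo)'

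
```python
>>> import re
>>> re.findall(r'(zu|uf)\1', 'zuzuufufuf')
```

['zu', 'uf']

After group 1 captures some text, `\1` only succeeds where that same text appears again.
Matches: at [0:4] match 'zuzu', group 1 = 'zu'; at [4:8] match 'ufuf', group 1 = 'uf'.
`findall` collects group 1 from each match (2 total).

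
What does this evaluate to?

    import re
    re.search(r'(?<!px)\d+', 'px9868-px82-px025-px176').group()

'868'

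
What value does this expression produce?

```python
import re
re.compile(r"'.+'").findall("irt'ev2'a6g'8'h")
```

`findall` yields the raw match text (1 of them) because the pattern has no groups.

["'ev2'a6g'8'"]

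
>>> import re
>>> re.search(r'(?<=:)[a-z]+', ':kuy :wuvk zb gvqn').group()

Lookahead/lookbehind check context without consuming it, so the matched span excludes the asserted characters.
The match spans [1:4] → 'kuy'.

'kuy'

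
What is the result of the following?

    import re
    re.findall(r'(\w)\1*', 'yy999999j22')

After group 1 captures some text, `\1` only succeeds where that same text appears again.
Walking the string: at [0:2] match 'yy', group 1 = 'y'; at [2:8] match '999999', group 1 = '9'; at [8:9] match 'j', group 1 = 'j'; at [9:11] match '22', group 1 = '2'.
One capturing group, so `findall` returns just the captured substring from each match — 4 in all.

['y', '9', 'j', '2']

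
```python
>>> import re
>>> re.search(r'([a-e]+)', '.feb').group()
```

'eb'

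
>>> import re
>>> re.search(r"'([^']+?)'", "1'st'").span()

Unlike `match`, `search` isn't anchored — it looks for the pattern anywhere in the string.
The match spans [1:5] → "'st'".
Captured: group 1 = 'st'.

(1, 5)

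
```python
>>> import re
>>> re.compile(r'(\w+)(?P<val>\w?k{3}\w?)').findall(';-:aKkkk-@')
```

[('aK', 'kkk')]

This matches one or more of a word character (captured); then optionally a word character, then exactly 3 of the literal 'k', then optionally a word character (captured as 'val').
Scanning left to right: at [3:8] match 'aKkkk', groups = ('aK', 'kkk').
Multiple groups make `findall` return tuples — one 2-tuple for the one match.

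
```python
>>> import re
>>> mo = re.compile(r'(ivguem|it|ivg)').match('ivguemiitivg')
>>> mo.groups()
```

The regex engine tests alternatives in the order written; an earlier branch that matches wins even if a later one would match more.
`re.match` only tries the pattern at the start of the string.
The match spans [0:6] → 'ivguem'.
Captured: group 1 = 'ivguem'.

('ivguem',)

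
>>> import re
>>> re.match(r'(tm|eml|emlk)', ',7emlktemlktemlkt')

None

`re.match` won't scan ahead — the pattern has to work from the very first character.
Here the pattern fails at index 0, so the call returns None.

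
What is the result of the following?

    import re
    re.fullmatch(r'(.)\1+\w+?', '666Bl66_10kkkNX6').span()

`fullmatch` succeeds only if the pattern covers the string from start to end.
The match spans [0:16] → '666Bl66_10kkkNX6'.

(0, 16)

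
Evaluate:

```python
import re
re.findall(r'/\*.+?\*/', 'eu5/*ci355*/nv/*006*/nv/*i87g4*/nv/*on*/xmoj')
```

['/*ci355*/', '/*006*/', '/*i87g4*/', '/*on*/']

With the lazy modifier that quantifier settles for the fewest repetitions that let the rest of the pattern succeed (the atoms after it are unaffected and can still be greedy).
No capturing groups, so `findall` returns the 4 full match strings.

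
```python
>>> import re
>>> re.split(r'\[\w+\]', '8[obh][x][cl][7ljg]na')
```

Matches to split on: at [1:6] → '[obh]'; at [6:9] → '[x]'; at [9:13] → '[cl]'; at [13:19] → '[7ljg]'.
Splitting on the pattern gives 5 pieces.

['8', '', '', '', 'na']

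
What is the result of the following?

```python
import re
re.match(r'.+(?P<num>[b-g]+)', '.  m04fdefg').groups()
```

The pattern matches one or more of any character; then one or more of a character in [b-g] (captured as 'num').
`re.match` won't scan ahead — the pattern has to work from the very first character.
The match spans [0:11] → '.  m04fdefg'.
Captured: group 1 = 'g'.

('g',)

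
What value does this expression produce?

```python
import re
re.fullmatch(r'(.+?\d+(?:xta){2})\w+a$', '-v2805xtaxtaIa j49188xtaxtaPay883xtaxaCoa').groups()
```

This matches one or more of any character (lazy), then one or more of a digit, then the literal 'xta' repeated 2 times (captured); then one or more of a word character, then a literal 'a'; then anchored at the end.
`fullmatch` succeeds only if the pattern covers the string from start to end.
The match spans [0:41] → '-v2805xtaxtaIa j49188xtaxtaPay883xtaxaCoa'.
Captured: group 1 = '-v2805xtaxtaIa j49188xtaxta'.

('-v2805xtaxtaIa j49188xtaxta',)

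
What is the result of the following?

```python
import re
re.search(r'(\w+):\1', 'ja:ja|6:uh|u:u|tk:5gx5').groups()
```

('ja',)

The match spans [0:5] → 'ja:ja'.
Captured: group 1 = 'ja'.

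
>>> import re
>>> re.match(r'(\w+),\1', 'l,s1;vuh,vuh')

After group 1 captures some text, `\1` only succeeds where that same text appears again.
With `match`, the pattern is implicitly anchored at the beginning.
Here position 0 doesn't satisfy it, so the call returns None.

None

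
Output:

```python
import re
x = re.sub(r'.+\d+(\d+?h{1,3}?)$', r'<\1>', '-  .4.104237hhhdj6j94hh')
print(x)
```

<4hh>

Pattern: one or more of any character, then one or more of a digit; then one or more of a digit (lazy), then 1 to 3 of a literal 'h' (lazy) (captured); then anchored at the end.
Matches: at [0:23] → '-  .4.104237hhhdj6j94hh'.
The replacement refers to a captured group, so each match is rewritten using its own captured text.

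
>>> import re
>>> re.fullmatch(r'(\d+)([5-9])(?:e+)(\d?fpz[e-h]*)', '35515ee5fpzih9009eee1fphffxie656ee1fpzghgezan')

None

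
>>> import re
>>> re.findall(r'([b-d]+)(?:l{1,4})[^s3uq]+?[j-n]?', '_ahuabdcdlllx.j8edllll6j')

A `+?`/`*?`/`{m,n}?` starts at its minimum and grows only as far as needed for what follows to match.
With a single group, `findall` returns only what that group captured — 2 items.

['bdcd', 'd']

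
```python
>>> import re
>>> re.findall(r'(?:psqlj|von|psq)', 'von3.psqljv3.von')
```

`|` is ordered: at each position the engine commits to the first alternative that works.
Scanning left to right: at [0:3] → 'von'; at [5:10] → 'psqlj'; at [13:16] → 'von'.
Since nothing is captured, `findall` lists the 3 matched substrings directly.

['von', 'psqlj', 'von']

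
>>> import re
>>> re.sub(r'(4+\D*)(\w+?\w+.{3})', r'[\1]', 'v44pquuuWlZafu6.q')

'v[44pquuuWlZa]'

`\1` in the replacement pulls in group 1's text for each match.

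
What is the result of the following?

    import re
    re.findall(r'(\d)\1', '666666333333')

After group 1 captures some text, `\1` only succeeds where that same text appears again.
Scanning left to right: at [0:2] match '66', group 1 = '6'; at [2:4] match '66', group 1 = '6'; at [4:6] match '66', group 1 = '6'; at [6:8] match '33', group 1 = '3'; at [8:10] match '33', group 1 = '3'; ….
`findall` collects group 1 from each match (6 total).

['6', '6', '6', '3', '3', '3']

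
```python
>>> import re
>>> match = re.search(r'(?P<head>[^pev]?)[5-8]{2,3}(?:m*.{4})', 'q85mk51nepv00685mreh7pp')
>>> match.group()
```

'q85mk51n'

The pattern matches optionally any character except [pev] (captured as 'head'); then 2 to 3 of a character in [5-8]; then zero or more of a literal 'm', then exactly 4 of any character (non-capturing group).
`re.search` tries every starting position until one works.
The match spans [0:8] → 'q85mk51n'.
Captured: group 1 = 'q'.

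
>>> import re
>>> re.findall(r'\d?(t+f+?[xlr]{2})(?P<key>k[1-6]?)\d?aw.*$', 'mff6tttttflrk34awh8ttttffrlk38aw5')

[('tttttflr', 'k3')]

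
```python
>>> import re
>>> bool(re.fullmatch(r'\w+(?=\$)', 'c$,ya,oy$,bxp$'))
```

False

Lookahead/lookbehind check context without consuming it, so the matched span excludes the asserted characters.
`re.fullmatch` is like wrapping the pattern in `^…$` (in single-line mode).
Here the pattern can't cover the whole string, so the call returns None, and `bool(None)` is False.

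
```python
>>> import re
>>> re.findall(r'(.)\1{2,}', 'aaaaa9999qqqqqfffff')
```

['a', '9', 'q', 'f']

`\1` is not a pattern — it's the concrete string captured by group 1, re-applied verbatim.
With a single group, `findall` returns only what that group captured — 4 items.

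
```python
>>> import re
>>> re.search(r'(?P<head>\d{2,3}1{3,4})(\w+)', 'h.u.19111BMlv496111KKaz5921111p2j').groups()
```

('19111', 'BMlv496111KKaz5921111p2j')

The match spans [4:33] → '19111BMlv496111KKaz5921111p2j'.
Captured: group 1 = '19111', group 2 = 'BMlv496111KKaz5921111p2j'.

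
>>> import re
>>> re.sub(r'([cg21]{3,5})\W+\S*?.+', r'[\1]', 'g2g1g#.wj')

Each match is replaced using the text its own group 1 captured.

'[g2g1g]'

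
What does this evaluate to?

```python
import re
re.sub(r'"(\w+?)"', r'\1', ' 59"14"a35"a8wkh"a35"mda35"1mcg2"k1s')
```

' 5914a35a8wkha35mda351mcg2"k1s'

Matches: at [3:7] → '"14"'; at [10:17] → '"a8wkh"'; at [20:27] → '"mda35"'.
The replacement refers to a captured group, so each match is rewritten using its own captured text.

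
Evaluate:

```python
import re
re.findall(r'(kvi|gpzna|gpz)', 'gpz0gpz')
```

One capturing group, so `findall` returns just the captured substring from each match — 2 in all.

['gpz', 'gpz']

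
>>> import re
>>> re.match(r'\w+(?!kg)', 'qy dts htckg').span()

(0, 2)

`(?!…)`/`(?<!…)` only lets a position through if the neighbouring text does NOT match; no characters are consumed.
`re.match` won't scan ahead — the pattern has to work from the very first character.
The match spans [0:2] → 'qy'.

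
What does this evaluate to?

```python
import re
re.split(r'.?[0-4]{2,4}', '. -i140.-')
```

['. -', '.-']

This matches optionally any character; then 2 to 4 of a character in [0-4].
Matches to split on: at [3:7] → 'i140'.
Each match becomes a cut point; 2 segments remain.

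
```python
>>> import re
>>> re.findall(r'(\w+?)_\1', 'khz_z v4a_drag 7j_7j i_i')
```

['z', '7j', 'i']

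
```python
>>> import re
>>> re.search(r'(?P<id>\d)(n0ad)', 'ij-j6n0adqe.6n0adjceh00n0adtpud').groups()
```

('6', 'n0ad')

The pattern matches a digit (captured as 'id'); then the literal 'n0a', then the literal 'd' (captured).
`re.search` tries every starting position until one works.
The match spans [4:9] → '6n0ad'.
Captured: group 1 = '6', group 2 = 'n0ad'.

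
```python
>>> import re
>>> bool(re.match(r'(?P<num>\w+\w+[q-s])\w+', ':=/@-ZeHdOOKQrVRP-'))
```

The pattern matches one or more of a word character, then one or more of a word character, then a character in [q-s] (captured as 'num'); then one or more of a word character.
With `match`, the pattern is implicitly anchored at the beginning.
Here the pattern fails at index 0, so the call returns None, and `bool(None)` is False.

False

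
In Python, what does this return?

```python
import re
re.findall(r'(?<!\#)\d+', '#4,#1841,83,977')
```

A negative assertion filters positions out without eating any characters.
`findall` yields the raw match text (3 of them) because the pattern has no groups.

['841', '83', '977']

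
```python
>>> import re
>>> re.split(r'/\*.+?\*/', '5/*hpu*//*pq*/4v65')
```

With the lazy modifier that quantifier settles for the fewest repetitions that let the rest of the pattern succeed (the atoms after it are unaffected and can still be greedy).
Splitting on the pattern gives 3 pieces.

['5', '', '4v65']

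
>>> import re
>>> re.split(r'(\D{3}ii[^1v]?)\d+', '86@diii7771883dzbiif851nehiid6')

['86', '@diii7', '', 'dzbiif', '', 'nehiid', '']

Pattern: exactly 3 of a non-digit, then the literal 'ii', then optionally any character except [1v] (captured); then one or more of a digit.
Matches to split on: at [2:14] → '@diii7771883'; at [14:23] → 'dzbiif851'; at [23:30] → 'nehiid6'.
`re.split` interleaves the captured-group text with the surrounding fragments.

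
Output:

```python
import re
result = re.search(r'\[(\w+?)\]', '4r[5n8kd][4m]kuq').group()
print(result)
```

[5n8kd]

The match spans [2:9] → '[5n8kd]'.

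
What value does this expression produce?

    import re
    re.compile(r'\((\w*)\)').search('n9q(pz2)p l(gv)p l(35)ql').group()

'(pz2)'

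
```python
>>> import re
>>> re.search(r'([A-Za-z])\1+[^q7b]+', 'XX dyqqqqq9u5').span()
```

A backreference is literal: `\1` must see the identical characters the first group matched.
`re.search` scans for the first position where the pattern succeeds.
The match spans [0:5] → 'XX dy'.
Captured: group 1 = 'X'.

(0, 5)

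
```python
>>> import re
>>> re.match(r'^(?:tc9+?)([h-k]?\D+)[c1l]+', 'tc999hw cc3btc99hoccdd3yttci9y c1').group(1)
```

The pattern matches anchored at the start of the string; then the literal 'tc', then one or more of the literal '9' (lazy) (non-capturing group); then optionally a character in [h-k], then one or more of a non-digit (captured); then one or more of one of [c1l].
`re.match` won't scan ahead — the pattern has to work from the very first character.
The match spans [0:10] → 'tc999hw cc'.
Captured: group 1 = 'hw c'.

'hw c'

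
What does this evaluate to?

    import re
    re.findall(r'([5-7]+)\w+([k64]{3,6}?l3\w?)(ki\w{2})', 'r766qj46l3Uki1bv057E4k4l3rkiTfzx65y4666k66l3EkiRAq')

[('766', 'k66l3E', 'kiRA')]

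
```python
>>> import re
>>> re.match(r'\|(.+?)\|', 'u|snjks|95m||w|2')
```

`re.match` only tries the pattern at the start of the string.
Here the pattern fails at index 0, so the call returns None.

None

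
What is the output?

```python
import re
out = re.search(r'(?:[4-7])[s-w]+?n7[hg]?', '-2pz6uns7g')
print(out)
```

Pattern: a character in [4-7] (non-capturing group); then one or more of a character in [s-w] (lazy); then the literal 'n7', then optionally one of [hg].
Unlike `match`, `search` isn't anchored — it looks for the pattern anywhere in the string.
Here nothing in the string fits, so the call returns None.

None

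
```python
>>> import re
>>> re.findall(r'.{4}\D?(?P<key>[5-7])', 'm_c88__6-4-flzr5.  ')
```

['6', '5']

The pattern matches exactly 4 of any character, then optionally a non-digit; then a character in [5-7] (captured as 'key').
Walking the string: at [2:8] match 'c88__6', group 1 = '6'; at [10:16] match '-flzr5', group 1 = '5'.
Because there's exactly one group, `findall` drops the full match and keeps group 1 from each hit.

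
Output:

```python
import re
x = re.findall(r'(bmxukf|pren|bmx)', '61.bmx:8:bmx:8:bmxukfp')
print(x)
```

['bmx', 'bmx', 'bmxukf']

`|` is ordered: at each position the engine commits to the first alternative that works.
Scanning left to right: at [3:6] match 'bmx', group 1 = 'bmx'; at [9:12] match 'bmx', group 1 = 'bmx'; at [15:21] match 'bmxukf', group 1 = 'bmxukf'.
With a single group, `findall` returns only what that group captured — 3 items.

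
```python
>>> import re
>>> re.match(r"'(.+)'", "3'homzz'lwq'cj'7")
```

None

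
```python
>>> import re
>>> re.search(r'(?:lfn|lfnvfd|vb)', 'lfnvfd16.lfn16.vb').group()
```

'lfn'

Alternation tries branches left to right and keeps the first one that lets the overall match succeed at that position.
The match spans [0:3] → 'lfn'.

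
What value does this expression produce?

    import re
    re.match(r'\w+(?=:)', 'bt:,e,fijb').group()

Lookahead/lookbehind check context without consuming it, so the matched span excludes the asserted characters.
`re.match` only tries the pattern at the start of the string.
The match spans [0:2] → 'bt'.

'bt'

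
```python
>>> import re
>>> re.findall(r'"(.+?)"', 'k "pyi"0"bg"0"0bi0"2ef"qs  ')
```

['pyi', 'bg', '0bi0']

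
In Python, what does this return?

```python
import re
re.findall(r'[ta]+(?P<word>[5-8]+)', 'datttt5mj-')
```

`findall` collects group 1 from the one match (1 total).

['5']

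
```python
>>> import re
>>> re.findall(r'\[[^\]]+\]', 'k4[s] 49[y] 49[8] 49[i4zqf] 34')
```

['[s]', '[y]', '[8]', '[i4zqf]']

Scanning left to right: at [2:5] → '[s]'; at [8:11] → '[y]'; at [14:17] → '[8]'; at [20:27] → '[i4zqf]'.
Since nothing is captured, `findall` lists the 4 matched substrings directly.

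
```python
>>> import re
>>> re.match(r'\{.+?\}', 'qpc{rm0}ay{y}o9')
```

`match` is anchored at position 0; if the pattern doesn't fit there, it returns None.
Here position 0 doesn't satisfy it, so the call returns None.

None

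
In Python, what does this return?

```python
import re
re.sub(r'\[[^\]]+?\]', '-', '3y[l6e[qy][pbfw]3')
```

Matches: at [2:10] → '[l6e[qy]'; at [10:16] → '[pbfw]'.
Each match is replaced by '-'.

'3y--3'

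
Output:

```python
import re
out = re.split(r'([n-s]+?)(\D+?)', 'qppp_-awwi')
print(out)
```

Lazy quantifiers expand one character at a time until the remainder of the pattern can match.
With a capturing group present, the delimiter's captured portion is kept in the result list.

['', 'q', 'p', '', 'p', 'p', '_-awwi']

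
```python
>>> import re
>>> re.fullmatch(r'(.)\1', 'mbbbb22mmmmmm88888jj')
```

A backreference is literal: `\1` must see the identical characters the first group matched.
`fullmatch` succeeds only if the pattern covers the string from start to end.
Here the pattern can't cover the whole string, so the call returns None.

None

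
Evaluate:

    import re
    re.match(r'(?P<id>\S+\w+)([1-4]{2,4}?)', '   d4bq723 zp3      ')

This matches one or more of a non-whitespace character, then one or more of a word character (captured as 'id'); then 2 to 4 of a character in [1-4] (lazy) (captured).
`re.match` won't scan ahead — the pattern has to work from the very first character.
Here position 0 doesn't satisfy it, so the call returns None.

None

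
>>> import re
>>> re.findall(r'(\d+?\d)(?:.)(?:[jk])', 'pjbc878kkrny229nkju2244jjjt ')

['87', '229', '224']

This matches one or more of a digit (lazy), then a digit (captured); then any character (non-capturing group); then one of [jk] (non-capturing group).
Because the quantifier is non-greedy, it stops expanding at the earliest point where the rest of the pattern can succeed.
Walking the string: at [4:8] match '878k', group 1 = '87'; at [12:17] match '229nk', group 1 = '229'; at [19:24] match '2244j', group 1 = '224'.
Because there's exactly one group, `findall` drops the full match and keeps group 1 from each hit.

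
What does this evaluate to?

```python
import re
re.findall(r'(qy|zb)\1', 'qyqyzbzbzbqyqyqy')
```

['qy', 'zb', 'qy']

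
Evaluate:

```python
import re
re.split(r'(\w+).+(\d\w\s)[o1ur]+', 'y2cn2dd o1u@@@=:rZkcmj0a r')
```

['', 'y2cn2dd', '0a ', '']

Pattern: one or more of a word character (captured); then one or more of any character; then a digit, then a word character, then whitespace (captured); then one or more of one of [o1ur].
Because the pattern has a capturing group, `split` also inserts each captured text between the pieces.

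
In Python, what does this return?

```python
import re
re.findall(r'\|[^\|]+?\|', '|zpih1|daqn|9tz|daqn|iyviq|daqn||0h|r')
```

['|zpih1|', '|9tz|', '|iyviq|', '|0h|']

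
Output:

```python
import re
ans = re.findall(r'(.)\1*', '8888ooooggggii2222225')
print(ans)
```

['8', 'o', 'g', 'i', '2', '5']

After group 1 captures some text, `\1` only succeeds where that same text appears again.
Scanning left to right: at [0:4] match '8888', group 1 = '8'; at [4:8] match 'oooo', group 1 = 'o'; at [8:12] match 'gggg', group 1 = 'g'; at [12:14] match 'ii', group 1 = 'i'; at [14:20] match '222222', group 1 = '2'; ….
`findall` collects group 1 from each match (6 total).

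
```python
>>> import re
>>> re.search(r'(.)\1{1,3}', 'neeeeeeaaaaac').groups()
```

('e',)

The match spans [1:5] → 'eeee'.
Captured: group 1 = 'e'.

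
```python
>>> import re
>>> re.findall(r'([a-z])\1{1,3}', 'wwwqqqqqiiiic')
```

['w', 'q', 'i']

`\1` is not a pattern — it's the concrete string captured by group 1, re-applied verbatim.
With a single group, `findall` returns only what that group captured — 3 items.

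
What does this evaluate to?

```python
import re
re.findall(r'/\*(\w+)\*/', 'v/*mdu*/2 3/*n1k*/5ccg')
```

Matches: at [1:8] match '/*mdu*/', group 1 = 'mdu'; at [11:18] match '/*n1k*/', group 1 = 'n1k'.
One capturing group, so `findall` returns just the captured substring from each match — 2 in all.

['mdu', 'n1k']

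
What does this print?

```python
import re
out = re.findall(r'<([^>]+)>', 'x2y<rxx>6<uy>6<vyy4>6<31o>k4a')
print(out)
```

One capturing group, so `findall` returns just the captured substring from each match — 4 in all.

['rxx', 'uy', 'vyy4', '31o']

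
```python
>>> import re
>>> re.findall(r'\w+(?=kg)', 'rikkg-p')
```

Lookahead/lookbehind check context without consuming it, so the matched span excludes the asserted characters.
With no groups in the pattern, `findall` gives back each whole match — 1 here.

['rik']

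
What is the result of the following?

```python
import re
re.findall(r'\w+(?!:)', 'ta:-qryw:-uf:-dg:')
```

The negative lookaround is zero-width — it rules out positions where the adjacent text would match, without consuming anything.
Scanning left to right: at [0:1] → 't'; at [4:7] → 'qry'; at [10:11] → 'u'; at [14:15] → 'd'.
No capturing groups, so `findall` returns the 4 full match strings.

['t', 'qry', 'u', 'd']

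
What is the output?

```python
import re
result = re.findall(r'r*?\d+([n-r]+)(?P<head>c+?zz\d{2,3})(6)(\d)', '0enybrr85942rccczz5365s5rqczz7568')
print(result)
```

[('r', 'ccczz53', '6', '5'), ('rq', 'czz75', '6', '8')]

The pattern matches zero or more of a literal 'r' (lazy), then one or more of a digit; then one or more of a character in [n-r] (captured); then one or more of a literal 'c' (lazy), then the literal 'zz', then 2 to 3 of a digit (captured as 'head'); then a literal '6' (captured); then a digit (captured).
Matches: at [5:22] match 'rr85942rccczz5365', groups = ('r', 'ccczz53', '6', '5'); at [23:33] match '5rqczz7568', groups = ('rq', 'czz75', '6', '8').
Multiple groups make `findall` return tuples — one 4-tuple for each match.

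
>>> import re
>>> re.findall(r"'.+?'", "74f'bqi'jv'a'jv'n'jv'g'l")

["'bqi'", "'a'", "'n'", "'g'"]

Scanning left to right: at [3:8] → "'bqi'"; at [10:13] → "'a'"; at [15:18] → "'n'"; at [20:23] → "'g'".
No capturing groups, so `findall` returns the 4 full match strings.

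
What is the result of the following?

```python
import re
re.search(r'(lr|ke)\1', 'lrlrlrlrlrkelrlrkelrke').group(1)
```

The match spans [0:4] → 'lrlr'.
Captured: group 1 = 'lr'.

'lr'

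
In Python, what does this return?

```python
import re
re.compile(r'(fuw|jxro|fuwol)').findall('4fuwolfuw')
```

Branches in `(...|...)` are attempted left-to-right; the first branch that allows the whole pattern to succeed is taken.
Matches: at [1:4] match 'fuw', group 1 = 'fuw'; at [6:9] match 'fuw', group 1 = 'fuw'.
`findall` collects group 1 from each match (2 total).

['fuw', 'fuw']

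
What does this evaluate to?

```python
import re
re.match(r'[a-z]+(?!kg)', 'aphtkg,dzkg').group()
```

'aphtkg'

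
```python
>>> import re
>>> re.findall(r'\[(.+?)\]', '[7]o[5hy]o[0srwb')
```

A non-greedy quantifier consumes as few characters as it can — just enough that the remainder of the pattern still matches from where it stops; whatever follows it matches normally.
Matches: at [0:3] match '[7]', group 1 = '7'; at [4:9] match '[5hy]', group 1 = '5hy'.
One capturing group, so `findall` returns just the captured substring from each match — 2 in all.

['7', '5hy']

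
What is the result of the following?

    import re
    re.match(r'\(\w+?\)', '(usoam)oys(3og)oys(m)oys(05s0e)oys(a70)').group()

'(usoam)'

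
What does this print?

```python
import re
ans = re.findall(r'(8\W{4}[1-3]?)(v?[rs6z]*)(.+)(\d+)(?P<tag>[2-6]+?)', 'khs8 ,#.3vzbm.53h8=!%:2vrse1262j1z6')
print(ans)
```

[('8 ,#.3', 'vz', 'bm.53h8=!%:2vrse12', '6', '2')]

Pattern: a literal '8', then exactly 4 of a non-word character, then optionally a character in [1-3] (captured); then optionally a literal 'v', then zero or more of one of [rs6z] (captured); then one or more of any character (captured); then one or more of a digit (captured); then one or more of a character in [2-6] (lazy) (captured as 'tag').
Matches: at [3:31] match '8 ,#.3vzbm.53h8=!%:2vrse1262', groups = ('8 ,#.3', 'vz', 'bm.53h8=!%:2vrse12', '6', '2').
Multiple groups make `findall` return tuples — one 5-tuple for the one match.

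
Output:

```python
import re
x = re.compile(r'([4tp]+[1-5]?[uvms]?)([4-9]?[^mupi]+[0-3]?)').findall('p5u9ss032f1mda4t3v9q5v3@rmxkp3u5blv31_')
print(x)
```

[('p5u', '9ss032f1'), ('4t3v', '9q5v3@r'), ('p3u', '5blv31_')]

With 2 capturing groups, `findall` returns a 2-tuple per match.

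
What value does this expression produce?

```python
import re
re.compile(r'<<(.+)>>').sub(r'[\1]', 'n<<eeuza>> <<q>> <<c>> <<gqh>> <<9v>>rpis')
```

Matches: at [1:37] → '<<eeuza>> <<q>> <<c>> <<gqh>> <<9v>>'.
The replacement refers to a captured group, so each match is rewritten using its own captured text.

'n[eeuza>> <<q>> <<c>> <<gqh>> <<9v]rpis'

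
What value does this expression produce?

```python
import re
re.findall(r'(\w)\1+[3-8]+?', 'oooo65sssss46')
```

['o', 's']

`\1` is not a pattern — it's the concrete string captured by group 1, re-applied verbatim.
Walking the string: at [0:5] match 'oooo6', group 1 = 'o'; at [6:12] match 'sssss4', group 1 = 's'.
With a single group, `findall` returns only what that group captured — 2 items.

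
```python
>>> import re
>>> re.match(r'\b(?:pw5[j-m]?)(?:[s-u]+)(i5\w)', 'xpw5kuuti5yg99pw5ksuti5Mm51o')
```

With `match`, the pattern is implicitly anchored at the beginning.
Here the string doesn't start with a match, so the call returns None.

None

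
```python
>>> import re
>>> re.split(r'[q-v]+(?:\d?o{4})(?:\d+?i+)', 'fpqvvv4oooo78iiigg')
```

Pattern: one or more of a character in [q-v]; then optionally a digit, then exactly 4 of a literal 'o' (non-capturing group); then one or more of a digit (lazy), then one or more of the literal 'i' (non-capturing group).
`split` removes every match and returns the 2 fragments in between.

['fp', 'gg']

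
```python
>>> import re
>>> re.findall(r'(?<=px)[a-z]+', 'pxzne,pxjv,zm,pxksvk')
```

The positive lookaround only admits positions where the adjacent text matches; those characters stay outside the span.
With no groups in the pattern, `findall` gives back each whole match — 3 here.

['zne', 'jv', 'ksvk']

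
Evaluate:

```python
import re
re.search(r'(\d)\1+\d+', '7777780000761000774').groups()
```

`\1` is not a pattern — it's the concrete string captured by group 1, re-applied verbatim.
`re.search` tries every starting position until one works.
The match spans [0:19] → '7777780000761000774'.
Captured: group 1 = '7'.

('7',)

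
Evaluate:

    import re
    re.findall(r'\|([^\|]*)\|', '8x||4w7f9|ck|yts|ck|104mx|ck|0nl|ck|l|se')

Scanning left to right: at [2:4] match '||', group 1 = ''; at [9:13] match '|ck|', group 1 = 'ck'; at [16:20] match '|ck|', group 1 = 'ck'; at [25:29] match '|ck|', group 1 = 'ck'; at [32:36] match '|ck|', group 1 = 'ck'.
Because there's exactly one group, `findall` drops the full match and keeps group 1 from each hit.

['', 'ck', 'ck', 'ck', 'ck']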